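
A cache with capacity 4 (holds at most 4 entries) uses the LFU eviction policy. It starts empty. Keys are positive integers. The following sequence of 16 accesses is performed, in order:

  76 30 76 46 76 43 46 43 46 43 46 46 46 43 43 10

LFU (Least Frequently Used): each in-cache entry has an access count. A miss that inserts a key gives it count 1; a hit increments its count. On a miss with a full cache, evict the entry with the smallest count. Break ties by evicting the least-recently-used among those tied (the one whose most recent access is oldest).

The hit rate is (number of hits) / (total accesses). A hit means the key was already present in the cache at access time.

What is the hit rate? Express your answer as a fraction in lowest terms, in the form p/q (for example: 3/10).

LFU simulation (capacity=4):
  1. access 76: MISS. Cache: [76(c=1)]
  2. access 30: MISS. Cache: [76(c=1) 30(c=1)]
  3. access 76: HIT, count now 2. Cache: [30(c=1) 76(c=2)]
  4. access 46: MISS. Cache: [30(c=1) 46(c=1) 76(c=2)]
  5. access 76: HIT, count now 3. Cache: [30(c=1) 46(c=1) 76(c=3)]
  6. access 43: MISS. Cache: [30(c=1) 46(c=1) 43(c=1) 76(c=3)]
  7. access 46: HIT, count now 2. Cache: [30(c=1) 43(c=1) 46(c=2) 76(c=3)]
  8. access 43: HIT, count now 2. Cache: [30(c=1) 46(c=2) 43(c=2) 76(c=3)]
  9. access 46: HIT, count now 3. Cache: [30(c=1) 43(c=2) 76(c=3) 46(c=3)]
  10. access 43: HIT, count now 3. Cache: [30(c=1) 76(c=3) 46(c=3) 43(c=3)]
  11. access 46: HIT, count now 4. Cache: [30(c=1) 76(c=3) 43(c=3) 46(c=4)]
  12. access 46: HIT, count now 5. Cache: [30(c=1) 76(c=3) 43(c=3) 46(c=5)]
  13. access 46: HIT, count now 6. Cache: [30(c=1) 76(c=3) 43(c=3) 46(c=6)]
  14. access 43: HIT, count now 4. Cache: [30(c=1) 76(c=3) 43(c=4) 46(c=6)]
  15. access 43: HIT, count now 5. Cache: [30(c=1) 76(c=3) 43(c=5) 46(c=6)]
  16. access 10: MISS, evict 30(c=1). Cache: [10(c=1) 76(c=3) 43(c=5) 46(c=6)]
Total: 11 hits, 5 misses, 1 evictions

Hit rate = 11/16

Answer: 11/16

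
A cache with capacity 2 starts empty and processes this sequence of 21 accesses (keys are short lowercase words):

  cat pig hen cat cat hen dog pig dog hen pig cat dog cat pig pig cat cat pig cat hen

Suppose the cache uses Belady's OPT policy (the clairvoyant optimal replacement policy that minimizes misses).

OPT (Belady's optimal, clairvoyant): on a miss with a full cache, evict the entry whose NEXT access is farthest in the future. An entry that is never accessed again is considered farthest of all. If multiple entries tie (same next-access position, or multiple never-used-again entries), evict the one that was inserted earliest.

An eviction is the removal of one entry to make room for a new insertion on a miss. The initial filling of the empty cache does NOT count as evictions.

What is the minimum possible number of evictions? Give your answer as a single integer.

OPT (Belady) simulation (capacity=2):
  1. access cat: MISS. Cache: [cat]
  2. access pig: MISS. Cache: [cat pig]
  3. access hen: MISS, evict pig (next use: step 8). Cache: [cat hen]
  4. access cat: HIT. Next use of cat: step 5. Cache: [cat hen]
  5. access cat: HIT. Next use of cat: step 12. Cache: [cat hen]
  6. access hen: HIT. Next use of hen: step 10. Cache: [cat hen]
  7. access dog: MISS, evict cat (next use: step 12). Cache: [hen dog]
  8. access pig: MISS, evict hen (next use: step 10). Cache: [dog pig]
  9. access dog: HIT. Next use of dog: step 13. Cache: [dog pig]
  10. access hen: MISS, evict dog (next use: step 13). Cache: [pig hen]
  11. access pig: HIT. Next use of pig: step 15. Cache: [pig hen]
  12. access cat: MISS, evict hen (next use: step 21). Cache: [pig cat]
  13. access dog: MISS, evict pig (next use: step 15). Cache: [cat dog]
  14. access cat: HIT. Next use of cat: step 17. Cache: [cat dog]
  15. access pig: MISS, evict dog (next use: never). Cache: [cat pig]
  16. access pig: HIT. Next use of pig: step 19. Cache: [cat pig]
  17. access cat: HIT. Next use of cat: step 18. Cache: [cat pig]
  18. access cat: HIT. Next use of cat: step 20. Cache: [cat pig]
  19. access pig: HIT. Next use of pig: never. Cache: [cat pig]
  20. access cat: HIT. Next use of cat: never. Cache: [cat pig]
  21. access hen: MISS, evict cat (next use: never). Cache: [pig hen]
Total: 11 hits, 10 misses, 8 evictions

Answer: 8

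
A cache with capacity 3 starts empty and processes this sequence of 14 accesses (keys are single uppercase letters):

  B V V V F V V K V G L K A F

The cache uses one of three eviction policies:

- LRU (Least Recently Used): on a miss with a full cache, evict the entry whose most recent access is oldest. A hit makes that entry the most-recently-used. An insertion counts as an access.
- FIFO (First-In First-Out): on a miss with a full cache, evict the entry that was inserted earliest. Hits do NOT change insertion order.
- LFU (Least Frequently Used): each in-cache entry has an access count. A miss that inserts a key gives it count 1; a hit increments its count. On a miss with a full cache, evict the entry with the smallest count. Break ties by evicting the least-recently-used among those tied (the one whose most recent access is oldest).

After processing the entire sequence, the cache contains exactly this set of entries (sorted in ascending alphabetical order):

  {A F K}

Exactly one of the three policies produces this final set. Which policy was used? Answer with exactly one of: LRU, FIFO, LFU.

Answer: LRU

Derivation:
Simulating under each policy and comparing final sets:
  LRU: final set = {A F K} -> MATCHES target
  FIFO: final set = {A F L} -> differs
  LFU: final set = {A F V} -> differs
Only LRU produces the target set.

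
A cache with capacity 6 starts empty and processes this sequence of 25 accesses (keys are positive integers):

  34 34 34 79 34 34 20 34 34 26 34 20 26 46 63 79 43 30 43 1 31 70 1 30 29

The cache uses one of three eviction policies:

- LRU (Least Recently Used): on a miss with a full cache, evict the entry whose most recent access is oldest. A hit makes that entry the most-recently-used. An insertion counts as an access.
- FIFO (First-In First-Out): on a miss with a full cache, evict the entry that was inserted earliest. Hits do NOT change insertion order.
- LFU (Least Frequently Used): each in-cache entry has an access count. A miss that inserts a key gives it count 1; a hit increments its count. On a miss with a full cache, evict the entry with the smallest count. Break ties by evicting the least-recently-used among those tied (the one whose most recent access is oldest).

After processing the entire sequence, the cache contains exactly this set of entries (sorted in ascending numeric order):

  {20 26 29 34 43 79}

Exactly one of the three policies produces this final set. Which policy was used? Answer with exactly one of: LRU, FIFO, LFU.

Simulating under each policy and comparing final sets:
  LRU: final set = {1 29 30 31 43 70} -> differs
  FIFO: final set = {1 29 30 31 43 70} -> differs
  LFU: final set = {20 26 29 34 43 79} -> MATCHES target
Only LFU produces the target set.

Answer: LFU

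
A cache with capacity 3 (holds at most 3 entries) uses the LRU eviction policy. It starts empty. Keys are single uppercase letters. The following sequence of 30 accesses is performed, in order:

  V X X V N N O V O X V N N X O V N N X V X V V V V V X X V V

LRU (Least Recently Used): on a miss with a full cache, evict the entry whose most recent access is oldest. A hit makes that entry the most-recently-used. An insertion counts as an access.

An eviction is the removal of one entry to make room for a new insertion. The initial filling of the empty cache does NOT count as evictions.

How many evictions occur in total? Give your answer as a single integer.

Answer: 7

Derivation:
LRU simulation (capacity=3):
  1. access V: MISS. Cache (LRU->MRU): [V]
  2. access X: MISS. Cache (LRU->MRU): [V X]
  3. access X: HIT. Cache (LRU->MRU): [V X]
  4. access V: HIT. Cache (LRU->MRU): [X V]
  5. access N: MISS. Cache (LRU->MRU): [X V N]
  6. access N: HIT. Cache (LRU->MRU): [X V N]
  7. access O: MISS, evict X. Cache (LRU->MRU): [V N O]
  8. access V: HIT. Cache (LRU->MRU): [N O V]
  9. access O: HIT. Cache (LRU->MRU): [N V O]
  10. access X: MISS, evict N. Cache (LRU->MRU): [V O X]
  11. access V: HIT. Cache (LRU->MRU): [O X V]
  12. access N: MISS, evict O. Cache (LRU->MRU): [X V N]
  13. access N: HIT. Cache (LRU->MRU): [X V N]
  14. access X: HIT. Cache (LRU->MRU): [V N X]
  15. access O: MISS, evict V. Cache (LRU->MRU): [N X O]
  16. access V: MISS, evict N. Cache (LRU->MRU): [X O V]
  17. access N: MISS, evict X. Cache (LRU->MRU): [O V N]
  18. access N: HIT. Cache (LRU->MRU): [O V N]
  19. access X: MISS, evict O. Cache (LRU->MRU): [V N X]
  20. access V: HIT. Cache (LRU->MRU): [N X V]
  21. access X: HIT. Cache (LRU->MRU): [N V X]
  22. access V: HIT. Cache (LRU->MRU): [N X V]
  23. access V: HIT. Cache (LRU->MRU): [N X V]
  24. access V: HIT. Cache (LRU->MRU): [N X V]
  25. access V: HIT. Cache (LRU->MRU): [N X V]
  26. access V: HIT. Cache (LRU->MRU): [N X V]
  27. access X: HIT. Cache (LRU->MRU): [N V X]
  28. access X: HIT. Cache (LRU->MRU): [N V X]
  29. access V: HIT. Cache (LRU->MRU): [N X V]
  30. access V: HIT. Cache (LRU->MRU): [N X V]
Total: 20 hits, 10 misses, 7 evictions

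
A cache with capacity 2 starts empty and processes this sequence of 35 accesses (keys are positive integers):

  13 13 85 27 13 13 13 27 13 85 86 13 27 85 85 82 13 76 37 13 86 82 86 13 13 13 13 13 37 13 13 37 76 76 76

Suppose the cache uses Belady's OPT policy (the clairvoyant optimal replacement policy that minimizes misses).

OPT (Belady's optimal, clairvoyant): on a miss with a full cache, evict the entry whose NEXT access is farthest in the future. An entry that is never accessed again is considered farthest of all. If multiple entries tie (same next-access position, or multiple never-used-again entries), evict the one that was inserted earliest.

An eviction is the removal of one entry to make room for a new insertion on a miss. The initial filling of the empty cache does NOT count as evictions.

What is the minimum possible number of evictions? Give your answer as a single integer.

OPT (Belady) simulation (capacity=2):
  1. access 13: MISS. Cache: [13]
  2. access 13: HIT. Next use of 13: step 5. Cache: [13]
  3. access 85: MISS. Cache: [13 85]
  4. access 27: MISS, evict 85 (next use: step 10). Cache: [13 27]
  5. access 13: HIT. Next use of 13: step 6. Cache: [13 27]
  6. access 13: HIT. Next use of 13: step 7. Cache: [13 27]
  7. access 13: HIT. Next use of 13: step 9. Cache: [13 27]
  8. access 27: HIT. Next use of 27: step 13. Cache: [13 27]
  9. access 13: HIT. Next use of 13: step 12. Cache: [13 27]
  10. access 85: MISS, evict 27 (next use: step 13). Cache: [13 85]
  11. access 86: MISS, evict 85 (next use: step 14). Cache: [13 86]
  12. access 13: HIT. Next use of 13: step 17. Cache: [13 86]
  13. access 27: MISS, evict 86 (next use: step 21). Cache: [13 27]
  14. access 85: MISS, evict 27 (next use: never). Cache: [13 85]
  15. access 85: HIT. Next use of 85: never. Cache: [13 85]
  16. access 82: MISS, evict 85 (next use: never). Cache: [13 82]
  17. access 13: HIT. Next use of 13: step 20. Cache: [13 82]
  18. access 76: MISS, evict 82 (next use: step 22). Cache: [13 76]
  19. access 37: MISS, evict 76 (next use: step 33). Cache: [13 37]
  20. access 13: HIT. Next use of 13: step 24. Cache: [13 37]
  21. access 86: MISS, evict 37 (next use: step 29). Cache: [13 86]
  22. access 82: MISS, evict 13 (next use: step 24). Cache: [86 82]
  23. access 86: HIT. Next use of 86: never. Cache: [86 82]
  24. access 13: MISS, evict 86 (next use: never). Cache: [82 13]
  25. access 13: HIT. Next use of 13: step 26. Cache: [82 13]
  26. access 13: HIT. Next use of 13: step 27. Cache: [82 13]
  27. access 13: HIT. Next use of 13: step 28. Cache: [82 13]
  28. access 13: HIT. Next use of 13: step 30. Cache: [82 13]
  29. access 37: MISS, evict 82 (next use: never). Cache: [13 37]
  30. access 13: HIT. Next use of 13: step 31. Cache: [13 37]
  31. access 13: HIT. Next use of 13: never. Cache: [13 37]
  32. access 37: HIT. Next use of 37: never. Cache: [13 37]
  33. access 76: MISS, evict 13 (next use: never). Cache: [37 76]
  34. access 76: HIT. Next use of 76: step 35. Cache: [37 76]
  35. access 76: HIT. Next use of 76: never. Cache: [37 76]
Total: 20 hits, 15 misses, 13 evictions

Answer: 13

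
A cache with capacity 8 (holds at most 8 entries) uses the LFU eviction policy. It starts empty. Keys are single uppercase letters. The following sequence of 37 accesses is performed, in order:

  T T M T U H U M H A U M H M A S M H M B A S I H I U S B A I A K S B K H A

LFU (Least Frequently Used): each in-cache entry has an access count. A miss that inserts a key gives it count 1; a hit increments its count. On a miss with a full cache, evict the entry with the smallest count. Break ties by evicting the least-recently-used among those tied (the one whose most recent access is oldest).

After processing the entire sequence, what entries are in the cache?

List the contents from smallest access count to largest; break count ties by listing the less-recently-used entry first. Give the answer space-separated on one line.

LFU simulation (capacity=8):
  1. access T: MISS. Cache: [T(c=1)]
  2. access T: HIT, count now 2. Cache: [T(c=2)]
  3. access M: MISS. Cache: [M(c=1) T(c=2)]
  4. access T: HIT, count now 3. Cache: [M(c=1) T(c=3)]
  5. access U: MISS. Cache: [M(c=1) U(c=1) T(c=3)]
  6. access H: MISS. Cache: [M(c=1) U(c=1) H(c=1) T(c=3)]
  7. access U: HIT, count now 2. Cache: [M(c=1) H(c=1) U(c=2) T(c=3)]
  8. access M: HIT, count now 2. Cache: [H(c=1) U(c=2) M(c=2) T(c=3)]
  9. access H: HIT, count now 2. Cache: [U(c=2) M(c=2) H(c=2) T(c=3)]
  10. access A: MISS. Cache: [A(c=1) U(c=2) M(c=2) H(c=2) T(c=3)]
  11. access U: HIT, count now 3. Cache: [A(c=1) M(c=2) H(c=2) T(c=3) U(c=3)]
  12. access M: HIT, count now 3. Cache: [A(c=1) H(c=2) T(c=3) U(c=3) M(c=3)]
  13. access H: HIT, count now 3. Cache: [A(c=1) T(c=3) U(c=3) M(c=3) H(c=3)]
  14. access M: HIT, count now 4. Cache: [A(c=1) T(c=3) U(c=3) H(c=3) M(c=4)]
  15. access A: HIT, count now 2. Cache: [A(c=2) T(c=3) U(c=3) H(c=3) M(c=4)]
  16. access S: MISS. Cache: [S(c=1) A(c=2) T(c=3) U(c=3) H(c=3) M(c=4)]
  17. access M: HIT, count now 5. Cache: [S(c=1) A(c=2) T(c=3) U(c=3) H(c=3) M(c=5)]
  18. access H: HIT, count now 4. Cache: [S(c=1) A(c=2) T(c=3) U(c=3) H(c=4) M(c=5)]
  19. access M: HIT, count now 6. Cache: [S(c=1) A(c=2) T(c=3) U(c=3) H(c=4) M(c=6)]
  20. access B: MISS. Cache: [S(c=1) B(c=1) A(c=2) T(c=3) U(c=3) H(c=4) M(c=6)]
  21. access A: HIT, count now 3. Cache: [S(c=1) B(c=1) T(c=3) U(c=3) A(c=3) H(c=4) M(c=6)]
  22. access S: HIT, count now 2. Cache: [B(c=1) S(c=2) T(c=3) U(c=3) A(c=3) H(c=4) M(c=6)]
  23. access I: MISS. Cache: [B(c=1) I(c=1) S(c=2) T(c=3) U(c=3) A(c=3) H(c=4) M(c=6)]
  24. access H: HIT, count now 5. Cache: [B(c=1) I(c=1) S(c=2) T(c=3) U(c=3) A(c=3) H(c=5) M(c=6)]
  25. access I: HIT, count now 2. Cache: [B(c=1) S(c=2) I(c=2) T(c=3) U(c=3) A(c=3) H(c=5) M(c=6)]
  26. access U: HIT, count now 4. Cache: [B(c=1) S(c=2) I(c=2) T(c=3) A(c=3) U(c=4) H(c=5) M(c=6)]
  27. access S: HIT, count now 3. Cache: [B(c=1) I(c=2) T(c=3) A(c=3) S(c=3) U(c=4) H(c=5) M(c=6)]
  28. access B: HIT, count now 2. Cache: [I(c=2) B(c=2) T(c=3) A(c=3) S(c=3) U(c=4) H(c=5) M(c=6)]
  29. access A: HIT, count now 4. Cache: [I(c=2) B(c=2) T(c=3) S(c=3) U(c=4) A(c=4) H(c=5) M(c=6)]
  30. access I: HIT, count now 3. Cache: [B(c=2) T(c=3) S(c=3) I(c=3) U(c=4) A(c=4) H(c=5) M(c=6)]
  31. access A: HIT, count now 5. Cache: [B(c=2) T(c=3) S(c=3) I(c=3) U(c=4) H(c=5) A(c=5) M(c=6)]
  32. access K: MISS, evict B(c=2). Cache: [K(c=1) T(c=3) S(c=3) I(c=3) U(c=4) H(c=5) A(c=5) M(c=6)]
  33. access S: HIT, count now 4. Cache: [K(c=1) T(c=3) I(c=3) U(c=4) S(c=4) H(c=5) A(c=5) M(c=6)]
  34. access B: MISS, evict K(c=1). Cache: [B(c=1) T(c=3) I(c=3) U(c=4) S(c=4) H(c=5) A(c=5) M(c=6)]
  35. access K: MISS, evict B(c=1). Cache: [K(c=1) T(c=3) I(c=3) U(c=4) S(c=4) H(c=5) A(c=5) M(c=6)]
  36. access H: HIT, count now 6. Cache: [K(c=1) T(c=3) I(c=3) U(c=4) S(c=4) A(c=5) M(c=6) H(c=6)]
  37. access A: HIT, count now 6. Cache: [K(c=1) T(c=3) I(c=3) U(c=4) S(c=4) M(c=6) H(c=6) A(c=6)]
Total: 26 hits, 11 misses, 3 evictions

Answer: K T I U S M H A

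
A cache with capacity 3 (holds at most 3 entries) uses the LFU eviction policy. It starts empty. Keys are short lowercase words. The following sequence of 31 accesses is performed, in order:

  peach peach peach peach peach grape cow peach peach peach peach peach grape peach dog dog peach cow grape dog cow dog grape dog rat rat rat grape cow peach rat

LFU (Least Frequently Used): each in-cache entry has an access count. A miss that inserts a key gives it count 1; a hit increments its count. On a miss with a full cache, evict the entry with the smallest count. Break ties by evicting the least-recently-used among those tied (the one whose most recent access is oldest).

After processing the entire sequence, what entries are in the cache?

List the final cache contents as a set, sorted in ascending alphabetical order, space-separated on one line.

Answer: dog peach rat

Derivation:
LFU simulation (capacity=3):
  1. access peach: MISS. Cache: [peach(c=1)]
  2. access peach: HIT, count now 2. Cache: [peach(c=2)]
  3. access peach: HIT, count now 3. Cache: [peach(c=3)]
  4. access peach: HIT, count now 4. Cache: [peach(c=4)]
  5. access peach: HIT, count now 5. Cache: [peach(c=5)]
  6. access grape: MISS. Cache: [grape(c=1) peach(c=5)]
  7. access cow: MISS. Cache: [grape(c=1) cow(c=1) peach(c=5)]
  8. access peach: HIT, count now 6. Cache: [grape(c=1) cow(c=1) peach(c=6)]
  9. access peach: HIT, count now 7. Cache: [grape(c=1) cow(c=1) peach(c=7)]
  10. access peach: HIT, count now 8. Cache: [grape(c=1) cow(c=1) peach(c=8)]
  11. access peach: HIT, count now 9. Cache: [grape(c=1) cow(c=1) peach(c=9)]
  12. access peach: HIT, count now 10. Cache: [grape(c=1) cow(c=1) peach(c=10)]
  13. access grape: HIT, count now 2. Cache: [cow(c=1) grape(c=2) peach(c=10)]
  14. access peach: HIT, count now 11. Cache: [cow(c=1) grape(c=2) peach(c=11)]
  15. access dog: MISS, evict cow(c=1). Cache: [dog(c=1) grape(c=2) peach(c=11)]
  16. access dog: HIT, count now 2. Cache: [grape(c=2) dog(c=2) peach(c=11)]
  17. access peach: HIT, count now 12. Cache: [grape(c=2) dog(c=2) peach(c=12)]
  18. access cow: MISS, evict grape(c=2). Cache: [cow(c=1) dog(c=2) peach(c=12)]
  19. access grape: MISS, evict cow(c=1). Cache: [grape(c=1) dog(c=2) peach(c=12)]
  20. access dog: HIT, count now 3. Cache: [grape(c=1) dog(c=3) peach(c=12)]
  21. access cow: MISS, evict grape(c=1). Cache: [cow(c=1) dog(c=3) peach(c=12)]
  22. access dog: HIT, count now 4. Cache: [cow(c=1) dog(c=4) peach(c=12)]
  23. access grape: MISS, evict cow(c=1). Cache: [grape(c=1) dog(c=4) peach(c=12)]
  24. access dog: HIT, count now 5. Cache: [grape(c=1) dog(c=5) peach(c=12)]
  25. access rat: MISS, evict grape(c=1). Cache: [rat(c=1) dog(c=5) peach(c=12)]
  26. access rat: HIT, count now 2. Cache: [rat(c=2) dog(c=5) peach(c=12)]
  27. access rat: HIT, count now 3. Cache: [rat(c=3) dog(c=5) peach(c=12)]
  28. access grape: MISS, evict rat(c=3). Cache: [grape(c=1) dog(c=5) peach(c=12)]
  29. access cow: MISS, evict grape(c=1). Cache: [cow(c=1) dog(c=5) peach(c=12)]
  30. access peach: HIT, count now 13. Cache: [cow(c=1) dog(c=5) peach(c=13)]
  31. access rat: MISS, evict cow(c=1). Cache: [rat(c=1) dog(c=5) peach(c=13)]
Total: 19 hits, 12 misses, 9 evictions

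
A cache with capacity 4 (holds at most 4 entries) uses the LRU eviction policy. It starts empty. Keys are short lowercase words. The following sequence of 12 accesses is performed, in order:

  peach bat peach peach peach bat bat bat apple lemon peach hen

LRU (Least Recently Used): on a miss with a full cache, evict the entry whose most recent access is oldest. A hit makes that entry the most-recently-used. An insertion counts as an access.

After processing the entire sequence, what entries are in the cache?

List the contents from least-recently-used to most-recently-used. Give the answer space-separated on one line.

LRU simulation (capacity=4):
  1. access peach: MISS. Cache (LRU->MRU): [peach]
  2. access bat: MISS. Cache (LRU->MRU): [peach bat]
  3. access peach: HIT. Cache (LRU->MRU): [bat peach]
  4. access peach: HIT. Cache (LRU->MRU): [bat peach]
  5. access peach: HIT. Cache (LRU->MRU): [bat peach]
  6. access bat: HIT. Cache (LRU->MRU): [peach bat]
  7. access bat: HIT. Cache (LRU->MRU): [peach bat]
  8. access bat: HIT. Cache (LRU->MRU): [peach bat]
  9. access apple: MISS. Cache (LRU->MRU): [peach bat apple]
  10. access lemon: MISS. Cache (LRU->MRU): [peach bat apple lemon]
  11. access peach: HIT. Cache (LRU->MRU): [bat apple lemon peach]
  12. access hen: MISS, evict bat. Cache (LRU->MRU): [apple lemon peach hen]
Total: 7 hits, 5 misses, 1 evictions

Answer: apple lemon peach hen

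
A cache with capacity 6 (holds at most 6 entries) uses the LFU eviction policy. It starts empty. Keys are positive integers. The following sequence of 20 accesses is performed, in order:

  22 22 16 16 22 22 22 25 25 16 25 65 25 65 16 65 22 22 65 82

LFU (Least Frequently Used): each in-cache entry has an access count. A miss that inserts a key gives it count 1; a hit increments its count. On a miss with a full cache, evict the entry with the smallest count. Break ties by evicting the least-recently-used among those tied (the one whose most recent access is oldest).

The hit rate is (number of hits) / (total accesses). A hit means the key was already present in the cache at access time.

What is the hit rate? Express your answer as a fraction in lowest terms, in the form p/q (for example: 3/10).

Answer: 3/4

Derivation:
LFU simulation (capacity=6):
  1. access 22: MISS. Cache: [22(c=1)]
  2. access 22: HIT, count now 2. Cache: [22(c=2)]
  3. access 16: MISS. Cache: [16(c=1) 22(c=2)]
  4. access 16: HIT, count now 2. Cache: [22(c=2) 16(c=2)]
  5. access 22: HIT, count now 3. Cache: [16(c=2) 22(c=3)]
  6. access 22: HIT, count now 4. Cache: [16(c=2) 22(c=4)]
  7. access 22: HIT, count now 5. Cache: [16(c=2) 22(c=5)]
  8. access 25: MISS. Cache: [25(c=1) 16(c=2) 22(c=5)]
  9. access 25: HIT, count now 2. Cache: [16(c=2) 25(c=2) 22(c=5)]
  10. access 16: HIT, count now 3. Cache: [25(c=2) 16(c=3) 22(c=5)]
  11. access 25: HIT, count now 3. Cache: [16(c=3) 25(c=3) 22(c=5)]
  12. access 65: MISS. Cache: [65(c=1) 16(c=3) 25(c=3) 22(c=5)]
  13. access 25: HIT, count now 4. Cache: [65(c=1) 16(c=3) 25(c=4) 22(c=5)]
  14. access 65: HIT, count now 2. Cache: [65(c=2) 16(c=3) 25(c=4) 22(c=5)]
  15. access 16: HIT, count now 4. Cache: [65(c=2) 25(c=4) 16(c=4) 22(c=5)]
  16. access 65: HIT, count now 3. Cache: [65(c=3) 25(c=4) 16(c=4) 22(c=5)]
  17. access 22: HIT, count now 6. Cache: [65(c=3) 25(c=4) 16(c=4) 22(c=6)]
  18. access 22: HIT, count now 7. Cache: [65(c=3) 25(c=4) 16(c=4) 22(c=7)]
  19. access 65: HIT, count now 4. Cache: [25(c=4) 16(c=4) 65(c=4) 22(c=7)]
  20. access 82: MISS. Cache: [82(c=1) 25(c=4) 16(c=4) 65(c=4) 22(c=7)]
Total: 15 hits, 5 misses, 0 evictions

Hit rate = 15/20 = 3/4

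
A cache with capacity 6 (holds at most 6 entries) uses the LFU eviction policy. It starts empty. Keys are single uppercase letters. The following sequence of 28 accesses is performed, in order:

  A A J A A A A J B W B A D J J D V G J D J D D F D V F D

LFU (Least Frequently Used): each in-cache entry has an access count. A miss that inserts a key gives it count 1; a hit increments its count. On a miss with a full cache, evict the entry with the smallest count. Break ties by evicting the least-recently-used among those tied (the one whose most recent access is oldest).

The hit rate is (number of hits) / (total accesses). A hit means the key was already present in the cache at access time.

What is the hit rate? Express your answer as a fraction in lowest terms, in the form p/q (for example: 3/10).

Answer: 19/28

Derivation:
LFU simulation (capacity=6):
  1. access A: MISS. Cache: [A(c=1)]
  2. access A: HIT, count now 2. Cache: [A(c=2)]
  3. access J: MISS. Cache: [J(c=1) A(c=2)]
  4. access A: HIT, count now 3. Cache: [J(c=1) A(c=3)]
  5. access A: HIT, count now 4. Cache: [J(c=1) A(c=4)]
  6. access A: HIT, count now 5. Cache: [J(c=1) A(c=5)]
  7. access A: HIT, count now 6. Cache: [J(c=1) A(c=6)]
  8. access J: HIT, count now 2. Cache: [J(c=2) A(c=6)]
  9. access B: MISS. Cache: [B(c=1) J(c=2) A(c=6)]
  10. access W: MISS. Cache: [B(c=1) W(c=1) J(c=2) A(c=6)]
  11. access B: HIT, count now 2. Cache: [W(c=1) J(c=2) B(c=2) A(c=6)]
  12. access A: HIT, count now 7. Cache: [W(c=1) J(c=2) B(c=2) A(c=7)]
  13. access D: MISS. Cache: [W(c=1) D(c=1) J(c=2) B(c=2) A(c=7)]
  14. access J: HIT, count now 3. Cache: [W(c=1) D(c=1) B(c=2) J(c=3) A(c=7)]
  15. access J: HIT, count now 4. Cache: [W(c=1) D(c=1) B(c=2) J(c=4) A(c=7)]
  16. access D: HIT, count now 2. Cache: [W(c=1) B(c=2) D(c=2) J(c=4) A(c=7)]
  17. access V: MISS. Cache: [W(c=1) V(c=1) B(c=2) D(c=2) J(c=4) A(c=7)]
  18. access G: MISS, evict W(c=1). Cache: [V(c=1) G(c=1) B(c=2) D(c=2) J(c=4) A(c=7)]
  19. access J: HIT, count now 5. Cache: [V(c=1) G(c=1) B(c=2) D(c=2) J(c=5) A(c=7)]
  20. access D: HIT, count now 3. Cache: [V(c=1) G(c=1) B(c=2) D(c=3) J(c=5) A(c=7)]
  21. access J: HIT, count now 6. Cache: [V(c=1) G(c=1) B(c=2) D(c=3) J(c=6) A(c=7)]
  22. access D: HIT, count now 4. Cache: [V(c=1) G(c=1) B(c=2) D(c=4) J(c=6) A(c=7)]
  23. access D: HIT, count now 5. Cache: [V(c=1) G(c=1) B(c=2) D(c=5) J(c=6) A(c=7)]
  24. access F: MISS, evict V(c=1). Cache: [G(c=1) F(c=1) B(c=2) D(c=5) J(c=6) A(c=7)]
  25. access D: HIT, count now 6. Cache: [G(c=1) F(c=1) B(c=2) J(c=6) D(c=6) A(c=7)]
  26. access V: MISS, evict G(c=1). Cache: [F(c=1) V(c=1) B(c=2) J(c=6) D(c=6) A(c=7)]
  27. access F: HIT, count now 2. Cache: [V(c=1) B(c=2) F(c=2) J(c=6) D(c=6) A(c=7)]
  28. access D: HIT, count now 7. Cache: [V(c=1) B(c=2) F(c=2) J(c=6) A(c=7) D(c=7)]
Total: 19 hits, 9 misses, 3 evictions

Hit rate = 19/28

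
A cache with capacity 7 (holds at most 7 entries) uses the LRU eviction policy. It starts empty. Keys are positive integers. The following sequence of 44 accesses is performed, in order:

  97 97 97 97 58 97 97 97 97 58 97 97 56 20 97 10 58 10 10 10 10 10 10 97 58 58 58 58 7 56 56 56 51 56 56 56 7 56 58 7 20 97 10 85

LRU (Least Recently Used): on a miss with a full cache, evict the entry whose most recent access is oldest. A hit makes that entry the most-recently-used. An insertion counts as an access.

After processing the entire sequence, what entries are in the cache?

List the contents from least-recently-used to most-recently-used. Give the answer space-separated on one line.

Answer: 56 58 7 20 97 10 85

Derivation:
LRU simulation (capacity=7):
  1. access 97: MISS. Cache (LRU->MRU): [97]
  2. access 97: HIT. Cache (LRU->MRU): [97]
  3. access 97: HIT. Cache (LRU->MRU): [97]
  4. access 97: HIT. Cache (LRU->MRU): [97]
  5. access 58: MISS. Cache (LRU->MRU): [97 58]
  6. access 97: HIT. Cache (LRU->MRU): [58 97]
  7. access 97: HIT. Cache (LRU->MRU): [58 97]
  8. access 97: HIT. Cache (LRU->MRU): [58 97]
  9. access 97: HIT. Cache (LRU->MRU): [58 97]
  10. access 58: HIT. Cache (LRU->MRU): [97 58]
  11. access 97: HIT. Cache (LRU->MRU): [58 97]
  12. access 97: HIT. Cache (LRU->MRU): [58 97]
  13. access 56: MISS. Cache (LRU->MRU): [58 97 56]
  14. access 20: MISS. Cache (LRU->MRU): [58 97 56 20]
  15. access 97: HIT. Cache (LRU->MRU): [58 56 20 97]
  16. access 10: MISS. Cache (LRU->MRU): [58 56 20 97 10]
  17. access 58: HIT. Cache (LRU->MRU): [56 20 97 10 58]
  18. access 10: HIT. Cache (LRU->MRU): [56 20 97 58 10]
  19. access 10: HIT. Cache (LRU->MRU): [56 20 97 58 10]
  20. access 10: HIT. Cache (LRU->MRU): [56 20 97 58 10]
  21. access 10: HIT. Cache (LRU->MRU): [56 20 97 58 10]
  22. access 10: HIT. Cache (LRU->MRU): [56 20 97 58 10]
  23. access 10: HIT. Cache (LRU->MRU): [56 20 97 58 10]
  24. access 97: HIT. Cache (LRU->MRU): [56 20 58 10 97]
  25. access 58: HIT. Cache (LRU->MRU): [56 20 10 97 58]
  26. access 58: HIT. Cache (LRU->MRU): [56 20 10 97 58]
  27. access 58: HIT. Cache (LRU->MRU): [56 20 10 97 58]
  28. access 58: HIT. Cache (LRU->MRU): [56 20 10 97 58]
  29. access 7: MISS. Cache (LRU->MRU): [56 20 10 97 58 7]
  30. access 56: HIT. Cache (LRU->MRU): [20 10 97 58 7 56]
  31. access 56: HIT. Cache (LRU->MRU): [20 10 97 58 7 56]
  32. access 56: HIT. Cache (LRU->MRU): [20 10 97 58 7 56]
  33. access 51: MISS. Cache (LRU->MRU): [20 10 97 58 7 56 51]
  34. access 56: HIT. Cache (LRU->MRU): [20 10 97 58 7 51 56]
  35. access 56: HIT. Cache (LRU->MRU): [20 10 97 58 7 51 56]
  36. access 56: HIT. Cache (LRU->MRU): [20 10 97 58 7 51 56]
  37. access 7: HIT. Cache (LRU->MRU): [20 10 97 58 51 56 7]
  38. access 56: HIT. Cache (LRU->MRU): [20 10 97 58 51 7 56]
  39. access 58: HIT. Cache (LRU->MRU): [20 10 97 51 7 56 58]
  40. access 7: HIT. Cache (LRU->MRU): [20 10 97 51 56 58 7]
  41. access 20: HIT. Cache (LRU->MRU): [10 97 51 56 58 7 20]
  42. access 97: HIT. Cache (LRU->MRU): [10 51 56 58 7 20 97]
  43. access 10: HIT. Cache (LRU->MRU): [51 56 58 7 20 97 10]
  44. access 85: MISS, evict 51. Cache (LRU->MRU): [56 58 7 20 97 10 85]
Total: 36 hits, 8 misses, 1 evictions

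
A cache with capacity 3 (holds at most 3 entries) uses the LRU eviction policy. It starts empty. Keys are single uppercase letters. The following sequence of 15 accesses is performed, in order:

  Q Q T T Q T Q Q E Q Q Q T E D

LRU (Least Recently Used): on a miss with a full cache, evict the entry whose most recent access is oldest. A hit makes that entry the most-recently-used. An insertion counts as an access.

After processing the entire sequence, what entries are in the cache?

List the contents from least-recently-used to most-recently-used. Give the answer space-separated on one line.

Answer: T E D

Derivation:
LRU simulation (capacity=3):
  1. access Q: MISS. Cache (LRU->MRU): [Q]
  2. access Q: HIT. Cache (LRU->MRU): [Q]
  3. access T: MISS. Cache (LRU->MRU): [Q T]
  4. access T: HIT. Cache (LRU->MRU): [Q T]
  5. access Q: HIT. Cache (LRU->MRU): [T Q]
  6. access T: HIT. Cache (LRU->MRU): [Q T]
  7. access Q: HIT. Cache (LRU->MRU): [T Q]
  8. access Q: HIT. Cache (LRU->MRU): [T Q]
  9. access E: MISS. Cache (LRU->MRU): [T Q E]
  10. access Q: HIT. Cache (LRU->MRU): [T E Q]
  11. access Q: HIT. Cache (LRU->MRU): [T E Q]
  12. access Q: HIT. Cache (LRU->MRU): [T E Q]
  13. access T: HIT. Cache (LRU->MRU): [E Q T]
  14. access E: HIT. Cache (LRU->MRU): [Q T E]
  15. access D: MISS, evict Q. Cache (LRU->MRU): [T E D]
Total: 11 hits, 4 misses, 1 evictions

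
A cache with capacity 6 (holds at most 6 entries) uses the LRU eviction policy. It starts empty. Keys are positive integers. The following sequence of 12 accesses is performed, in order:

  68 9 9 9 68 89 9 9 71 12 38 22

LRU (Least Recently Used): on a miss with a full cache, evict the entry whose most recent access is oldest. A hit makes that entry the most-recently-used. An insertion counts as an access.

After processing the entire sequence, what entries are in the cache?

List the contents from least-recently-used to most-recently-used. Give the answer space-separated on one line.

Answer: 89 9 71 12 38 22

Derivation:
LRU simulation (capacity=6):
  1. access 68: MISS. Cache (LRU->MRU): [68]
  2. access 9: MISS. Cache (LRU->MRU): [68 9]
  3. access 9: HIT. Cache (LRU->MRU): [68 9]
  4. access 9: HIT. Cache (LRU->MRU): [68 9]
  5. access 68: HIT. Cache (LRU->MRU): [9 68]
  6. access 89: MISS. Cache (LRU->MRU): [9 68 89]
  7. access 9: HIT. Cache (LRU->MRU): [68 89 9]
  8. access 9: HIT. Cache (LRU->MRU): [68 89 9]
  9. access 71: MISS. Cache (LRU->MRU): [68 89 9 71]
  10. access 12: MISS. Cache (LRU->MRU): [68 89 9 71 12]
  11. access 38: MISS. Cache (LRU->MRU): [68 89 9 71 12 38]
  12. access 22: MISS, evict 68. Cache (LRU->MRU): [89 9 71 12 38 22]
Total: 5 hits, 7 misses, 1 evictions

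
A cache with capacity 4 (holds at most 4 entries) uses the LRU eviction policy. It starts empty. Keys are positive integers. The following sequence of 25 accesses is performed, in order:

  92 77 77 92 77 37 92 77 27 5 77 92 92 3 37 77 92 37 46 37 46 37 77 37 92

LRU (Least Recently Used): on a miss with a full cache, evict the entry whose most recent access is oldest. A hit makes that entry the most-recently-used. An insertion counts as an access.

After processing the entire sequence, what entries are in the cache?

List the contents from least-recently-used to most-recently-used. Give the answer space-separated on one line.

Answer: 46 77 37 92

Derivation:
LRU simulation (capacity=4):
  1. access 92: MISS. Cache (LRU->MRU): [92]
  2. access 77: MISS. Cache (LRU->MRU): [92 77]
  3. access 77: HIT. Cache (LRU->MRU): [92 77]
  4. access 92: HIT. Cache (LRU->MRU): [77 92]
  5. access 77: HIT. Cache (LRU->MRU): [92 77]
  6. access 37: MISS. Cache (LRU->MRU): [92 77 37]
  7. access 92: HIT. Cache (LRU->MRU): [77 37 92]
  8. access 77: HIT. Cache (LRU->MRU): [37 92 77]
  9. access 27: MISS. Cache (LRU->MRU): [37 92 77 27]
  10. access 5: MISS, evict 37. Cache (LRU->MRU): [92 77 27 5]
  11. access 77: HIT. Cache (LRU->MRU): [92 27 5 77]
  12. access 92: HIT. Cache (LRU->MRU): [27 5 77 92]
  13. access 92: HIT. Cache (LRU->MRU): [27 5 77 92]
  14. access 3: MISS, evict 27. Cache (LRU->MRU): [5 77 92 3]
  15. access 37: MISS, evict 5. Cache (LRU->MRU): [77 92 3 37]
  16. access 77: HIT. Cache (LRU->MRU): [92 3 37 77]
  17. access 92: HIT. Cache (LRU->MRU): [3 37 77 92]
  18. access 37: HIT. Cache (LRU->MRU): [3 77 92 37]
  19. access 46: MISS, evict 3. Cache (LRU->MRU): [77 92 37 46]
  20. access 37: HIT. Cache (LRU->MRU): [77 92 46 37]
  21. access 46: HIT. Cache (LRU->MRU): [77 92 37 46]
  22. access 37: HIT. Cache (LRU->MRU): [77 92 46 37]
  23. access 77: HIT. Cache (LRU->MRU): [92 46 37 77]
  24. access 37: HIT. Cache (LRU->MRU): [92 46 77 37]
  25. access 92: HIT. Cache (LRU->MRU): [46 77 37 92]
Total: 17 hits, 8 misses, 4 evictions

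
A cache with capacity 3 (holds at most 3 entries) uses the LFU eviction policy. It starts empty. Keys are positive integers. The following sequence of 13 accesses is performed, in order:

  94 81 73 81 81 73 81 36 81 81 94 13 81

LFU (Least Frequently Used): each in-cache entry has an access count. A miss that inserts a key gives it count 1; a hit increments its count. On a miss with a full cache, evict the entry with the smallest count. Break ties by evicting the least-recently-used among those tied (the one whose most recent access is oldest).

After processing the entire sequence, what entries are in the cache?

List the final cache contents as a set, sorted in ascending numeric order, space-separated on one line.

LFU simulation (capacity=3):
  1. access 94: MISS. Cache: [94(c=1)]
  2. access 81: MISS. Cache: [94(c=1) 81(c=1)]
  3. access 73: MISS. Cache: [94(c=1) 81(c=1) 73(c=1)]
  4. access 81: HIT, count now 2. Cache: [94(c=1) 73(c=1) 81(c=2)]
  5. access 81: HIT, count now 3. Cache: [94(c=1) 73(c=1) 81(c=3)]
  6. access 73: HIT, count now 2. Cache: [94(c=1) 73(c=2) 81(c=3)]
  7. access 81: HIT, count now 4. Cache: [94(c=1) 73(c=2) 81(c=4)]
  8. access 36: MISS, evict 94(c=1). Cache: [36(c=1) 73(c=2) 81(c=4)]
  9. access 81: HIT, count now 5. Cache: [36(c=1) 73(c=2) 81(c=5)]
  10. access 81: HIT, count now 6. Cache: [36(c=1) 73(c=2) 81(c=6)]
  11. access 94: MISS, evict 36(c=1). Cache: [94(c=1) 73(c=2) 81(c=6)]
  12. access 13: MISS, evict 94(c=1). Cache: [13(c=1) 73(c=2) 81(c=6)]
  13. access 81: HIT, count now 7. Cache: [13(c=1) 73(c=2) 81(c=7)]
Total: 7 hits, 6 misses, 3 evictions

Answer: 13 73 81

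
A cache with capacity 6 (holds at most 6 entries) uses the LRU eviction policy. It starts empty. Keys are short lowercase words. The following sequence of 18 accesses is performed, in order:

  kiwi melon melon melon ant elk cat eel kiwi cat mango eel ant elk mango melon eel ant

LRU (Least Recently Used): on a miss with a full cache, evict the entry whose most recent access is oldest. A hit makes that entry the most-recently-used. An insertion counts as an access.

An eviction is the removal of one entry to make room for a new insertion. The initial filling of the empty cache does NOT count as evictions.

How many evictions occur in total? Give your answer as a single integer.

Answer: 2

Derivation:
LRU simulation (capacity=6):
  1. access kiwi: MISS. Cache (LRU->MRU): [kiwi]
  2. access melon: MISS. Cache (LRU->MRU): [kiwi melon]
  3. access melon: HIT. Cache (LRU->MRU): [kiwi melon]
  4. access melon: HIT. Cache (LRU->MRU): [kiwi melon]
  5. access ant: MISS. Cache (LRU->MRU): [kiwi melon ant]
  6. access elk: MISS. Cache (LRU->MRU): [kiwi melon ant elk]
  7. access cat: MISS. Cache (LRU->MRU): [kiwi melon ant elk cat]
  8. access eel: MISS. Cache (LRU->MRU): [kiwi melon ant elk cat eel]
  9. access kiwi: HIT. Cache (LRU->MRU): [melon ant elk cat eel kiwi]
  10. access cat: HIT. Cache (LRU->MRU): [melon ant elk eel kiwi cat]
  11. access mango: MISS, evict melon. Cache (LRU->MRU): [ant elk eel kiwi cat mango]
  12. access eel: HIT. Cache (LRU->MRU): [ant elk kiwi cat mango eel]
  13. access ant: HIT. Cache (LRU->MRU): [elk kiwi cat mango eel ant]
  14. access elk: HIT. Cache (LRU->MRU): [kiwi cat mango eel ant elk]
  15. access mango: HIT. Cache (LRU->MRU): [kiwi cat eel ant elk mango]
  16. access melon: MISS, evict kiwi. Cache (LRU->MRU): [cat eel ant elk mango melon]
  17. access eel: HIT. Cache (LRU->MRU): [cat ant elk mango melon eel]
  18. access ant: HIT. Cache (LRU->MRU): [cat elk mango melon eel ant]
Total: 10 hits, 8 misses, 2 evictions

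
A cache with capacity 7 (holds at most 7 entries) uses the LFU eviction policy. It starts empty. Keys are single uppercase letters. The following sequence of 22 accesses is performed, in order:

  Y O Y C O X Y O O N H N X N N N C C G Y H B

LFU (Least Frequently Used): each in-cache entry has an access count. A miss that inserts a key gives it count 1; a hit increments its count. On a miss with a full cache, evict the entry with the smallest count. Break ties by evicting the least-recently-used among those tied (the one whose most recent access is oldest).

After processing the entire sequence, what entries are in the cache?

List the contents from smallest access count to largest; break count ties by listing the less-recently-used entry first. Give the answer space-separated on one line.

Answer: B X H C O Y N

Derivation:
LFU simulation (capacity=7):
  1. access Y: MISS. Cache: [Y(c=1)]
  2. access O: MISS. Cache: [Y(c=1) O(c=1)]
  3. access Y: HIT, count now 2. Cache: [O(c=1) Y(c=2)]
  4. access C: MISS. Cache: [O(c=1) C(c=1) Y(c=2)]
  5. access O: HIT, count now 2. Cache: [C(c=1) Y(c=2) O(c=2)]
  6. access X: MISS. Cache: [C(c=1) X(c=1) Y(c=2) O(c=2)]
  7. access Y: HIT, count now 3. Cache: [C(c=1) X(c=1) O(c=2) Y(c=3)]
  8. access O: HIT, count now 3. Cache: [C(c=1) X(c=1) Y(c=3) O(c=3)]
  9. access O: HIT, count now 4. Cache: [C(c=1) X(c=1) Y(c=3) O(c=4)]
  10. access N: MISS. Cache: [C(c=1) X(c=1) N(c=1) Y(c=3) O(c=4)]
  11. access H: MISS. Cache: [C(c=1) X(c=1) N(c=1) H(c=1) Y(c=3) O(c=4)]
  12. access N: HIT, count now 2. Cache: [C(c=1) X(c=1) H(c=1) N(c=2) Y(c=3) O(c=4)]
  13. access X: HIT, count now 2. Cache: [C(c=1) H(c=1) N(c=2) X(c=2) Y(c=3) O(c=4)]
  14. access N: HIT, count now 3. Cache: [C(c=1) H(c=1) X(c=2) Y(c=3) N(c=3) O(c=4)]
  15. access N: HIT, count now 4. Cache: [C(c=1) H(c=1) X(c=2) Y(c=3) O(c=4) N(c=4)]
  16. access N: HIT, count now 5. Cache: [C(c=1) H(c=1) X(c=2) Y(c=3) O(c=4) N(c=5)]
  17. access C: HIT, count now 2. Cache: [H(c=1) X(c=2) C(c=2) Y(c=3) O(c=4) N(c=5)]
  18. access C: HIT, count now 3. Cache: [H(c=1) X(c=2) Y(c=3) C(c=3) O(c=4) N(c=5)]
  19. access G: MISS. Cache: [H(c=1) G(c=1) X(c=2) Y(c=3) C(c=3) O(c=4) N(c=5)]
  20. access Y: HIT, count now 4. Cache: [H(c=1) G(c=1) X(c=2) C(c=3) O(c=4) Y(c=4) N(c=5)]
  21. access H: HIT, count now 2. Cache: [G(c=1) X(c=2) H(c=2) C(c=3) O(c=4) Y(c=4) N(c=5)]
  22. access B: MISS, evict G(c=1). Cache: [B(c=1) X(c=2) H(c=2) C(c=3) O(c=4) Y(c=4) N(c=5)]
Total: 14 hits, 8 misses, 1 evictions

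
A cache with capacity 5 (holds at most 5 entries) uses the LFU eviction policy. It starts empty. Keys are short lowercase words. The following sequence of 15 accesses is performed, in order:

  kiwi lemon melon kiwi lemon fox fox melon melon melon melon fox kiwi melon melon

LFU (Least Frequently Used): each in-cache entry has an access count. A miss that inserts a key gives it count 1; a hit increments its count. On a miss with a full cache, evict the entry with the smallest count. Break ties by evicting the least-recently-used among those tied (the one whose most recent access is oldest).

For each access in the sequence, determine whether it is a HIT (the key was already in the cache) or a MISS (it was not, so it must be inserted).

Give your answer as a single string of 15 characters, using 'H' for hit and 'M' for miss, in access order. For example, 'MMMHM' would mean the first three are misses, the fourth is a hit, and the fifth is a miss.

Answer: MMMHHMHHHHHHHHH

Derivation:
LFU simulation (capacity=5):
  1. access kiwi: MISS. Cache: [kiwi(c=1)]
  2. access lemon: MISS. Cache: [kiwi(c=1) lemon(c=1)]
  3. access melon: MISS. Cache: [kiwi(c=1) lemon(c=1) melon(c=1)]
  4. access kiwi: HIT, count now 2. Cache: [lemon(c=1) melon(c=1) kiwi(c=2)]
  5. access lemon: HIT, count now 2. Cache: [melon(c=1) kiwi(c=2) lemon(c=2)]
  6. access fox: MISS. Cache: [melon(c=1) fox(c=1) kiwi(c=2) lemon(c=2)]
  7. access fox: HIT, count now 2. Cache: [melon(c=1) kiwi(c=2) lemon(c=2) fox(c=2)]
  8. access melon: HIT, count now 2. Cache: [kiwi(c=2) lemon(c=2) fox(c=2) melon(c=2)]
  9. access melon: HIT, count now 3. Cache: [kiwi(c=2) lemon(c=2) fox(c=2) melon(c=3)]
  10. access melon: HIT, count now 4. Cache: [kiwi(c=2) lemon(c=2) fox(c=2) melon(c=4)]
  11. access melon: HIT, count now 5. Cache: [kiwi(c=2) lemon(c=2) fox(c=2) melon(c=5)]
  12. access fox: HIT, count now 3. Cache: [kiwi(c=2) lemon(c=2) fox(c=3) melon(c=5)]
  13. access kiwi: HIT, count now 3. Cache: [lemon(c=2) fox(c=3) kiwi(c=3) melon(c=5)]
  14. access melon: HIT, count now 6. Cache: [lemon(c=2) fox(c=3) kiwi(c=3) melon(c=6)]
  15. access melon: HIT, count now 7. Cache: [lemon(c=2) fox(c=3) kiwi(c=3) melon(c=7)]
Total: 11 hits, 4 misses, 0 evictions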